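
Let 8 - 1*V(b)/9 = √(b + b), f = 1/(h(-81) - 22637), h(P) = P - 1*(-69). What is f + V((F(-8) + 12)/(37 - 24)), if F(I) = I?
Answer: 1630727/22649 - 18*√26/13 ≈ 64.940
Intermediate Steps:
h(P) = 69 + P (h(P) = P + 69 = 69 + P)
f = -1/22649 (f = 1/((69 - 81) - 22637) = 1/(-12 - 22637) = 1/(-22649) = -1/22649 ≈ -4.4152e-5)
V(b) = 72 - 9*√2*√b (V(b) = 72 - 9*√(b + b) = 72 - 9*√2*√b)
f + V((F(-8) + 12)/(37 - 24)) = -1/22649 + (72 - 9*√2*√((-8 + 12)/(37 - 24))) = -1/22649 + (72 - 9*√2*√(4/13)) = -1/22649 + (72 - 9*√2*2*√13/13) = -1/22649 + (72 - 18*√26/13) = 1630727/22649 - 18*√26/13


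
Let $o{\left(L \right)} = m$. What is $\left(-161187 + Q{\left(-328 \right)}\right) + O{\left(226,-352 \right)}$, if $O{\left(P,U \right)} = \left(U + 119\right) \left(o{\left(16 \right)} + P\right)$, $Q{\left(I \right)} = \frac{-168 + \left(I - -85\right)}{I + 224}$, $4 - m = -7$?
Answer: $- \frac{22506021}{104} \approx -2.164 \cdot 10^{5}$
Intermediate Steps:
$m = 11$ ($m = 4 - -7 = 4 + 7 = 11$)
$o{\left(L \right)} = 11$
$Q{\left(I \right)} = \frac{-83 + I}{224 + I}$ ($Q{\left(I \right)} = \frac{-168 + \left(I + 85\right)}{224 + I} = \frac{-168 + \left(85 + I\right)}{224 + I} = \frac{-83 + I}{224 + I}$)
$O{\left(P,U \right)} = \left(11 + P\right) \left(119 + U\right)$ ($O{\left(P,U \right)} = \left(U + 119\right) \left(11 + P\right) = \left(119 + U\right) \left(11 + P\right) = \left(11 + P\right) \left(119 + U\right)$)
$\left(-161187 + Q{\left(-328 \right)}\right) + O{\left(226,-352 \right)} = \left(-161187 + \frac{-83 - 328}{224 - 328}\right) + \left(1309 + 11 \left(-352\right) + 119 \cdot 226 + 226 \left(-352\right)\right) = \left(-161187 + \frac{1}{-104} \left(-411\right)\right) + \left(1309 - 3872 + 26894 - 79552\right) = \left(-161187 - - \frac{411}{104}\right) - 55221 = \left(-161187 + \frac{411}{104}\right) - 55221 = - \frac{16763037}{104} - 55221 = - \frac{22506021}{104}$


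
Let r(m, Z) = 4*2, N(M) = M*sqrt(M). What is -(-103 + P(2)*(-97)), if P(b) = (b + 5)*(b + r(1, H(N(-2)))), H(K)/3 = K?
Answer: 6893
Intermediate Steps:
N(M) = M**(3/2)
H(K) = 3*K
r(m, Z) = 8
P(b) = (5 + b)*(8 + b) (P(b) = (b + 5)*(b + 8) = (5 + b)*(8 + b))
-(-103 + P(2)*(-97)) = -(-103 + (40 + 2**2 + 13*2)*(-97)) = -(-103 + (40 + 4 + 26)*(-97)) = -(-103 + 70*(-97)) = -(-103 - 6790) = -1*(-6893) = 6893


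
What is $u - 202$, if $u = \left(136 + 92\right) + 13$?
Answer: $39$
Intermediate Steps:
$u = 241$ ($u = 228 + 13 = 241$)
$u - 202 = 241 - 202 = 39$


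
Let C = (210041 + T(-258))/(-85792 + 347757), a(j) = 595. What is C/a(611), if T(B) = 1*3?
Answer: 210044/155869175 ≈ 0.0013476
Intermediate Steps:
T(B) = 3
C = 210044/261965 (C = (210041 + 3)/(-85792 + 347757) = 210044/261965 ≈ 0.80180)
C/a(611) = (210044/261965)/595 = (210044/261965)*(1/595) = 210044/155869175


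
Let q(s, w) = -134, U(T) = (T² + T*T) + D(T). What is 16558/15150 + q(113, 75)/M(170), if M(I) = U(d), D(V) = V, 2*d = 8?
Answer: -119501/45450 ≈ -2.6293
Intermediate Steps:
d = 4 (d = (½)*8 = 4)
U(T) = T + 2*T² (U(T) = (T² + T*T) + T = (T² + T²) + T = 2*T² + T = T + 2*T²)
M(I) = 36 (M(I) = 4*(1 + 2*4) = 4*(1 + 8) = 4*9 = 36)
16558/15150 + q(113, 75)/M(170) = 16558/15150 - 134/36 = 16558*(1/15150) - 134*1/36 = 8279/7575 - 67/18 = -119501/45450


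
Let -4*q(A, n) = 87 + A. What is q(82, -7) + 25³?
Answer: 62331/4 ≈ 15583.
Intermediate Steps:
q(A, n) = -87/4 - A/4 (q(A, n) = -(87 + A)/4 = -87/4 - A/4)
q(82, -7) + 25³ = (-87/4 - ¼*82) + 25³ = (-87/4 - 41/2) + 15625 = -169/4 + 15625 = 62331/4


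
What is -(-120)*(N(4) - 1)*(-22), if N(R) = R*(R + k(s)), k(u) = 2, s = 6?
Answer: -60720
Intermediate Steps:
N(R) = R*(2 + R) (N(R) = R*(R + 2) = R*(2 + R))
-(-120)*(N(4) - 1)*(-22) = -(-120)*(4*(2 + 4) - 1)*(-22) = -(-120)*(4*6 - 1)*(-22) = -(-120)*(24 - 1)*(-22) = -(-120)*23*(-22) = -30*(-92)*(-22) = 2760*(-22) = -60720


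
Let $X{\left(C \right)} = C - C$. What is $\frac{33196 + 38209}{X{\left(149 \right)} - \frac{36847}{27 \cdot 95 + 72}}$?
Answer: $- \frac{188294985}{36847} \approx -5110.2$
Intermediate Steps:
$X{\left(C \right)} = 0$
$\frac{33196 + 38209}{X{\left(149 \right)} - \frac{36847}{27 \cdot 95 + 72}} = \frac{33196 + 38209}{0 - \frac{36847}{27 \cdot 95 + 72}} = \frac{71405}{0 - \frac{36847}{2565 + 72}} = \frac{71405}{0 - \frac{36847}{2637}} = \frac{71405}{- \frac{36847}{2637}} = 71405 \left(- \frac{2637}{36847}\right) = - \frac{188294985}{36847}$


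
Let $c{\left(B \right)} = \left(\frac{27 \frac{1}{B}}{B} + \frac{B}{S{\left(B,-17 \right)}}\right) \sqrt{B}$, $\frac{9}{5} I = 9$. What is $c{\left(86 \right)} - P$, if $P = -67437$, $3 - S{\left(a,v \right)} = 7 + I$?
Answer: $67437 - \frac{635813 \sqrt{86}}{66564} \approx 67348.0$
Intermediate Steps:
$I = 5$ ($I = \frac{5}{9} \cdot 9 = 5$)
$S{\left(a,v \right)} = -9$ ($S{\left(a,v \right)} = 3 - \left(7 + 5\right) = 3 - 12 = -9$)
$c{\left(B \right)} = \sqrt{B} \left(\frac{27}{B^{2}} - \frac{B}{9}\right)$ ($c{\left(B \right)} = \left(\frac{27 \frac{1}{B}}{B} + \frac{B}{-9}\right) \sqrt{B} = \left(\frac{27}{B^{2}} + B \left(- \frac{1}{9}\right)\right) \sqrt{B} = \left(\frac{27}{B^{2}} - \frac{B}{9}\right) \sqrt{B} = \sqrt{B} \left(\frac{27}{B^{2}} - \frac{B}{9}\right)$)
$c{\left(86 \right)} - P = \frac{243 - 86^{3}}{9 \cdot 86 \sqrt{86}} - -67437 = \frac{\frac{\sqrt{86}}{7396} \left(243 - 636056\right)}{9} + 67437 = \frac{1}{9} \frac{\sqrt{86}}{7396} \left(-635813\right) + 67437 = - \frac{635813 \sqrt{86}}{66564} + 67437 = 67437 - \frac{635813 \sqrt{86}}{66564}$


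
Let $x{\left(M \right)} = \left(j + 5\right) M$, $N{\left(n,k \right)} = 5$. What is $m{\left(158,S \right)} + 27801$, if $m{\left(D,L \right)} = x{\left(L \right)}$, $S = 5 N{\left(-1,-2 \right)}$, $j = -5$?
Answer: $27801$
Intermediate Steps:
$S = 25$ ($S = 5 \cdot 5 = 25$)
$x{\left(M \right)} = 0$ ($x{\left(M \right)} = \left(-5 + 5\right) M = 0 M = 0$)
$m{\left(D,L \right)} = 0$
$m{\left(158,S \right)} + 27801 = 0 + 27801 = 27801$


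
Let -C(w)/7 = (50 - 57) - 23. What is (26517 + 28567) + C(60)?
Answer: 55294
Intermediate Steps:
C(w) = 210 (C(w) = -7*((50 - 57) - 23) = -7*(-7 - 23) = -7*(-30) = 210)
(26517 + 28567) + C(60) = (26517 + 28567) + 210 = 55084 + 210 = 55294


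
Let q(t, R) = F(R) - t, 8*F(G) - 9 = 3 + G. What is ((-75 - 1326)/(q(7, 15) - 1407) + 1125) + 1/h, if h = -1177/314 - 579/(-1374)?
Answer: 1519534806523/1349866560 ≈ 1125.7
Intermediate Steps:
F(G) = 3/2 + G/8 (F(G) = 9/8 + (3 + G)/8 = 9/8 + (3/8 + G/8) = 3/2 + G/8)
q(t, R) = 3/2 - t + R/8 (q(t, R) = (3/2 + R/8) - t = 3/2 - t + R/8)
h = -119616/35953 (h = -1177*1/314 - 579*(-1/1374) = -1177/314 + 193/458 = -119616/35953 ≈ -3.3270)
((-75 - 1326)/(q(7, 15) - 1407) + 1125) + 1/h = ((-75 - 1326)/((3/2 - 1*7 + (⅛)*15) - 1407) + 1125) + 1/(-119616/35953) = (-1401/((3/2 - 7 + 15/8) - 1407) + 1125) - 35953/119616 = (-1401/(-29/8 - 1407) + 1125) - 35953/119616 = (-1401/(-11285/8) + 1125) - 35953/119616 = (-1401*(-8/11285) + 1125) - 35953/119616 = (11208/11285 + 1125) - 35953/119616 = 12706833/11285 - 35953/119616 = 1519534806523/1349866560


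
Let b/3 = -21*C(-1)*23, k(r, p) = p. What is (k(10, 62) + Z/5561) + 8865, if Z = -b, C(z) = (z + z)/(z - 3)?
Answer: 99287543/11122 ≈ 8927.1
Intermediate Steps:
C(z) = 2*z/(-3 + z) (C(z) = (2*z)/(-3 + z) = 2*z/(-3 + z))
b = -1449/2 (b = 3*(-42*(-1)/(-3 - 1)*23) = 3*(-42*(-1)/(-4)*23) = 3*(-42*(-1)*(-1)/4*23) = 3*(-21*½*23) = 3*(-21/2*23) = 3*(-483/2) = -1449/2 ≈ -724.50)
Z = 1449/2 (Z = -1*(-1449/2) = 1449/2 ≈ 724.50)
(k(10, 62) + Z/5561) + 8865 = (62 + (1449/2)/5561) + 8865 = (62 + (1449/2)*(1/5561)) + 8865 = (62 + 1449/11122) + 8865 = 691013/11122 + 8865 = 99287543/11122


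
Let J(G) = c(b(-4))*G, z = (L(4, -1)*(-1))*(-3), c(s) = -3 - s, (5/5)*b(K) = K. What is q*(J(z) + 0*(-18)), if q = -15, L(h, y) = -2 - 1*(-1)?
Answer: 45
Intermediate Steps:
b(K) = K
L(h, y) = -1 (L(h, y) = -2 + 1 = -1)
z = -3 (z = -1*(-1)*(-3) = 1*(-3) = -3)
J(G) = G (J(G) = (-3 - 1*(-4))*G = (-3 + 4)*G = 1*G = G)
q*(J(z) + 0*(-18)) = -15*(-3 + 0*(-18)) = -15*(-3 + 0) = -15*(-3) = 45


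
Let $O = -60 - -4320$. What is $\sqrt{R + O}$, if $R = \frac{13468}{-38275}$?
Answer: $\frac{4 \sqrt{15600701687}}{7655} \approx 65.266$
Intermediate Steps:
$R = - \frac{13468}{38275}$ ($R = 13468 \left(- \frac{1}{38275}\right) = - \frac{13468}{38275} \approx -0.35187$)
$O = 4260$ ($O = -60 + 4320 = 4260$)
$\sqrt{R + O} = \sqrt{- \frac{13468}{38275} + 4260} = \sqrt{\frac{163038032}{38275}} = \frac{4 \sqrt{15600701687}}{7655}$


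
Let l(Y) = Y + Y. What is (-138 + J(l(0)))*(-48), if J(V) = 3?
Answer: 6480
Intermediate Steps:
l(Y) = 2*Y
(-138 + J(l(0)))*(-48) = (-138 + 3)*(-48) = -135*(-48) = 6480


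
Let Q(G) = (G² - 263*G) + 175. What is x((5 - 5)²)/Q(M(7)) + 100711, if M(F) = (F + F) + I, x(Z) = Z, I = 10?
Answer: 100711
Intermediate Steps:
M(F) = 10 + 2*F (M(F) = (F + F) + 10 = 2*F + 10 = 10 + 2*F)
Q(G) = 175 + G² - 263*G
x((5 - 5)²)/Q(M(7)) + 100711 = (5 - 5)²/(175 + (10 + 2*7)² - 263*(10 + 2*7)) + 100711 = 0²/(175 + (10 + 14)² - 263*(10 + 14)) + 100711 = 0/(175 + 24² - 263*24) + 100711 = 0/(175 + 576 - 6312) + 100711 = 0/(-5561) + 100711 = 0*(-1/5561) + 100711 = 0 + 100711 = 100711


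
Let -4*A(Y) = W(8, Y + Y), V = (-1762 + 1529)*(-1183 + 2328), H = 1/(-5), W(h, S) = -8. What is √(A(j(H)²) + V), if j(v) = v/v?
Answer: I*√266783 ≈ 516.51*I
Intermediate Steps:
H = -⅕ ≈ -0.20000
V = -266785 (V = -233*1145 = -266785)
j(v) = 1
A(Y) = 2 (A(Y) = -¼*(-8) = 2)
√(A(j(H)²) + V) = √(2 - 266785) = √(-266783) = I*√266783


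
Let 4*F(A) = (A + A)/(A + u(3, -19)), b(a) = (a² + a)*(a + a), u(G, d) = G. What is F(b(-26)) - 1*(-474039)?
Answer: 16021112983/33797 ≈ 4.7404e+5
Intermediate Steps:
b(a) = 2*a*(a + a²) (b(a) = (a + a²)*(2*a) = 2*a*(a + a²))
F(A) = A/(2*(3 + A)) (F(A) = ((A + A)/(A + 3))/4 = ((2*A)/(3 + A))/4 = (2*A/(3 + A))/4 = A/(2*(3 + A)))
F(b(-26)) - 1*(-474039) = (2*(-26)²*(1 - 26))/(2*(3 + 2*(-26)²*(1 - 26))) - 1*(-474039) = (2*676*(-25))/(2*(3 + 2*676*(-25))) + 474039 = (½)*(-33800)/(3 - 33800) + 474039 = (½)*(-33800)/(-33797) + 474039 = (½)*(-33800)*(-1/33797) + 474039 = 16900/33797 + 474039 = 16021112983/33797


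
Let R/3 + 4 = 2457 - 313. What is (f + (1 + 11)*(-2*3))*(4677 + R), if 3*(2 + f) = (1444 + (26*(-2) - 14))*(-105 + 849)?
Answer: 3791511990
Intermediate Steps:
f = 341742 (f = -2 + ((1444 + (26*(-2) - 14))*(-105 + 849))/3 = -2 + ((1444 + (-52 - 14))*744)/3 = -2 + ((1444 - 66)*744)/3 = -2 + (1378*744)/3 = -2 + (⅓)*1025232 = -2 + 341744 = 341742)
R = 6420 (R = -12 + 3*(2457 - 313) = -12 + 3*2144 = -12 + 6432 = 6420)
(f + (1 + 11)*(-2*3))*(4677 + R) = (341742 + (1 + 11)*(-2*3))*(4677 + 6420) = (341742 + 12*(-6))*11097 = (341742 - 72)*11097 = 341670*11097 = 3791511990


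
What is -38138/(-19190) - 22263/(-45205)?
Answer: 215125526/86748395 ≈ 2.4799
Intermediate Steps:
-38138/(-19190) - 22263/(-45205) = -38138*(-1/19190) - 22263*(-1/45205) = 19069/9595 + 22263/45205 = 215125526/86748395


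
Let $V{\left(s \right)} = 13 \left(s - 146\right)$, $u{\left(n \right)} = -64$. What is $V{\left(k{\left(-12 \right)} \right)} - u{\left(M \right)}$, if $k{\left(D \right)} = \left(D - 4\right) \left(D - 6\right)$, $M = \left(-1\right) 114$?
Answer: $1910$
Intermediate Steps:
$M = -114$
$k{\left(D \right)} = \left(-6 + D\right) \left(-4 + D\right)$ ($k{\left(D \right)} = \left(-4 + D\right) \left(-6 + D\right) = \left(-6 + D\right) \left(-4 + D\right)$)
$V{\left(s \right)} = -1898 + 13 s$ ($V{\left(s \right)} = 13 \left(s - 146\right) = 13 \left(-146 + s\right) = -1898 + 13 s$)
$V{\left(k{\left(-12 \right)} \right)} - u{\left(M \right)} = \left(-1898 + 13 \left(24 + \left(-12\right)^{2} - -120\right)\right) - -64 = \left(-1898 + 13 \left(24 + 144 + 120\right)\right) + 64 = \left(-1898 + 13 \cdot 288\right) + 64 = \left(-1898 + 3744\right) + 64 = 1846 + 64 = 1910$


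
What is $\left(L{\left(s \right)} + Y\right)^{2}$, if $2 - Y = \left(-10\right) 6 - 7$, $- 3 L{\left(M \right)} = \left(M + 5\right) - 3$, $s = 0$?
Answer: $\frac{42025}{9} \approx 4669.4$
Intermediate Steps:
$L{\left(M \right)} = - \frac{2}{3} - \frac{M}{3}$ ($L{\left(M \right)} = - \frac{\left(M + 5\right) - 3}{3} = - \frac{\left(5 + M\right) - 3}{3} = - \frac{2 + M}{3} = - \frac{2}{3} - \frac{M}{3}$)
$Y = 69$ ($Y = 2 - \left(\left(-10\right) 6 - 7\right) = 2 - \left(-60 - 7\right) = 2 - -67 = 2 + 67 = 69$)
$\left(L{\left(s \right)} + Y\right)^{2} = \left(\left(- \frac{2}{3} - 0\right) + 69\right)^{2} = \left(\left(- \frac{2}{3} + 0\right) + 69\right)^{2} = \left(- \frac{2}{3} + 69\right)^{2} = \left(\frac{205}{3}\right)^{2} = \frac{42025}{9}$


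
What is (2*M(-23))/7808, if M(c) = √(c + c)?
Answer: I*√46/3904 ≈ 0.0017373*I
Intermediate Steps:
M(c) = √2*√c (M(c) = √(2*c) = √2*√c)
(2*M(-23))/7808 = (2*(√2*√(-23)))/7808 = (2*(√2*(I*√23)))*(1/7808) = (2*(I*√46))*(1/7808) = (2*I*√46)*(1/7808) = I*√46/3904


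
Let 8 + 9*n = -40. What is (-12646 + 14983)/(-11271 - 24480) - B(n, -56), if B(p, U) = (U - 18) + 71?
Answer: 34972/11917 ≈ 2.9346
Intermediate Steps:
n = -16/3 (n = -8/9 + (1/9)*(-40) = -8/9 - 40/9 = -16/3 ≈ -5.3333)
B(p, U) = 53 + U (B(p, U) = (-18 + U) + 71 = 53 + U)
(-12646 + 14983)/(-11271 - 24480) - B(n, -56) = (-12646 + 14983)/(-11271 - 24480) - (53 - 56) = 2337/(-35751) - 1*(-3) = 2337*(-1/35751) + 3 = -779/11917 + 3 = 34972/11917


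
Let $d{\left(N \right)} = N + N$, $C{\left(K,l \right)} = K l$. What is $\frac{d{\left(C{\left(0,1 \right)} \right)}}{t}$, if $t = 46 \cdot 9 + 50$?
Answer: $0$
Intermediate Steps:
$d{\left(N \right)} = 2 N$
$t = 464$ ($t = 414 + 50 = 464$)
$\frac{d{\left(C{\left(0,1 \right)} \right)}}{t} = \frac{2 \cdot 0 \cdot 1}{464} = 2 \cdot 0 \cdot \frac{1}{464} = 0 \cdot \frac{1}{464} = 0$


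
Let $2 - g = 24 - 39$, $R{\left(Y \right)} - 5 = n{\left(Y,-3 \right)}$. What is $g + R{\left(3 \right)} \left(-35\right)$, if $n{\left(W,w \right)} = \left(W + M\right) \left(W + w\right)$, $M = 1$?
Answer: $-158$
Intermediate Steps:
$n{\left(W,w \right)} = \left(1 + W\right) \left(W + w\right)$ ($n{\left(W,w \right)} = \left(W + 1\right) \left(W + w\right) = \left(1 + W\right) \left(W + w\right)$)
$R{\left(Y \right)} = 2 + Y^{2} - 2 Y$ ($R{\left(Y \right)} = 5 + \left(Y - 3 + Y^{2} + Y \left(-3\right)\right) = 5 + \left(Y - 3 + Y^{2} - 3 Y\right) = 5 - \left(3 - Y^{2} + 2 Y\right) = 2 + Y^{2} - 2 Y$)
$g = 17$ ($g = 2 - \left(24 - 39\right) = 2 - -15 = 2 + 15 = 17$)
$g + R{\left(3 \right)} \left(-35\right) = 17 + \left(2 + 3^{2} - 6\right) \left(-35\right) = 17 + \left(2 + 9 - 6\right) \left(-35\right) = 17 + 5 \left(-35\right) = 17 - 175 = -158$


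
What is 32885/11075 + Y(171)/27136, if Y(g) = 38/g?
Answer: 803132839/270478080 ≈ 2.9693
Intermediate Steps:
32885/11075 + Y(171)/27136 = 32885/11075 + (38/171)/27136 = 32885*(1/11075) + (38*(1/171))*(1/27136) = 6577/2215 + (2/9)*(1/27136) = 6577/2215 + 1/122112 = 803132839/270478080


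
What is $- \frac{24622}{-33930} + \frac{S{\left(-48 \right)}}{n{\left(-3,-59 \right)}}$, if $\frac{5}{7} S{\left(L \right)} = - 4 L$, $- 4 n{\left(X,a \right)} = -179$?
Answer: $\frac{1572649}{233595} \approx 6.7324$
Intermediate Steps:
$n{\left(X,a \right)} = \frac{179}{4}$ ($n{\left(X,a \right)} = \left(- \frac{1}{4}\right) \left(-179\right) = \frac{179}{4}$)
$S{\left(L \right)} = - \frac{28 L}{5}$ ($S{\left(L \right)} = \frac{7 \left(- 4 L\right)}{5} = - \frac{28 L}{5}$)
$- \frac{24622}{-33930} + \frac{S{\left(-48 \right)}}{n{\left(-3,-59 \right)}} = - \frac{24622}{-33930} + \frac{\left(- \frac{28}{5}\right) \left(-48\right)}{\frac{179}{4}} = \left(-24622\right) \left(- \frac{1}{33930}\right) + \frac{1344}{5} \cdot \frac{4}{179} = \frac{947}{1305} + \frac{5376}{895} = \frac{1572649}{233595}$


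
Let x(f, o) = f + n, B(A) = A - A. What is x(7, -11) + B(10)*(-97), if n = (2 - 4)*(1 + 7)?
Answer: -9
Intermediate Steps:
n = -16 (n = -2*8 = -16)
B(A) = 0
x(f, o) = -16 + f (x(f, o) = f - 16 = -16 + f)
x(7, -11) + B(10)*(-97) = (-16 + 7) + 0*(-97) = -9 + 0 = -9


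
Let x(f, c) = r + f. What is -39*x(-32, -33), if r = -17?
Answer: 1911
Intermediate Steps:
x(f, c) = -17 + f
-39*x(-32, -33) = -39*(-17 - 32) = -39*(-49) = 1911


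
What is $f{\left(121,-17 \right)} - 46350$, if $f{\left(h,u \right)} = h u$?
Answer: $-48407$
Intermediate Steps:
$f{\left(121,-17 \right)} - 46350 = 121 \left(-17\right) - 46350 = -2057 - 46350 = -48407$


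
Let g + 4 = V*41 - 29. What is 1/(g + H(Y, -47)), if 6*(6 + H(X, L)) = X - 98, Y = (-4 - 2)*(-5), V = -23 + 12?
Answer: -3/1504 ≈ -0.0019947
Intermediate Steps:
V = -11
Y = 30 (Y = -6*(-5) = 30)
g = -484 (g = -4 + (-11*41 - 29) = -4 + (-451 - 29) = -4 - 480 = -484)
H(X, L) = -67/3 + X/6 (H(X, L) = -6 + (X - 98)/6 = -6 + (-98 + X)/6 = -6 + (-49/3 + X/6) = -67/3 + X/6)
1/(g + H(Y, -47)) = 1/(-484 + (-67/3 + (⅙)*30)) = 1/(-484 + (-67/3 + 5)) = 1/(-484 - 52/3) = 1/(-1504/3) = -3/1504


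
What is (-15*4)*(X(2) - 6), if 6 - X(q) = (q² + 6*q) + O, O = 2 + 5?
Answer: 1380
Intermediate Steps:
O = 7
X(q) = -1 - q² - 6*q (X(q) = 6 - ((q² + 6*q) + 7) = 6 - (7 + q² + 6*q) = 6 + (-7 - q² - 6*q) = -1 - q² - 6*q)
(-15*4)*(X(2) - 6) = (-15*4)*((-1 - 1*2² - 6*2) - 6) = -60*((-1 - 1*4 - 12) - 6) = -60*((-1 - 4 - 12) - 6) = -60*(-17 - 6) = -60*(-23) = 1380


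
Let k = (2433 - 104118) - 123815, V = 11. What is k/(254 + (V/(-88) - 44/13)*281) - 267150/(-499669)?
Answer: 11738580593350/38049294681 ≈ 308.51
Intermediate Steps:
k = -225500 (k = -101685 - 123815 = -225500)
k/(254 + (V/(-88) - 44/13)*281) - 267150/(-499669) = -225500/(254 + (11/(-88) - 44/13)*281) - 267150/(-499669) = -225500/(254 + (11*(-1/88) - 44*1/13)*281) - 267150*(-1/499669) = -225500/(254 + (-1/8 - 44/13)*281) + 267150/499669 = -225500/(254 - 365/104*281) + 267150/499669 = -225500/(254 - 102565/104) + 267150/499669 = -225500/(-76149/104) + 267150/499669 = -225500*(-104/76149) + 267150/499669 = 23452000/76149 + 267150/499669 = 11738580593350/38049294681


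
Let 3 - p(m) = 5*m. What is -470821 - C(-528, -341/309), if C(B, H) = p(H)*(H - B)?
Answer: -45382978453/95481 ≈ -4.7531e+5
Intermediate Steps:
p(m) = 3 - 5*m
C(B, H) = (3 - 5*H)*(H - B)
-470821 - C(-528, -341/309) = -470821 - (-3 + 5*(-341/309))*(-528 - (-341)/309) = -470821 - (-3 + 5*(-341*1/309))*(-528 - (-341)/309) = -470821 - (-3 + 5*(-341/309))*(-528 - 1*(-341/309)) = -470821 - (-3 - 1705/309)*(-528 + 341/309) = -470821 - (-2632)*(-162811)/(309*309) = -470821 - 1*428518552/95481 = -470821 - 428518552/95481 = -45382978453/95481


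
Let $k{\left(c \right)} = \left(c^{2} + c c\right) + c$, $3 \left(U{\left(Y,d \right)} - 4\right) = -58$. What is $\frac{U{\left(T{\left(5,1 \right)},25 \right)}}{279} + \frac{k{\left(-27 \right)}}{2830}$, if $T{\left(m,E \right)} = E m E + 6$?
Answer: $\frac{1067567}{2368710} \approx 0.4507$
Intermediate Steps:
$T{\left(m,E \right)} = 6 + m E^{2}$ ($T{\left(m,E \right)} = m E^{2} + 6 = 6 + m E^{2}$)
$U{\left(Y,d \right)} = - \frac{46}{3}$ ($U{\left(Y,d \right)} = 4 + \frac{1}{3} \left(-58\right) = 4 - \frac{58}{3} = - \frac{46}{3}$)
$k{\left(c \right)} = c + 2 c^{2}$ ($k{\left(c \right)} = \left(c^{2} + c^{2}\right) + c = 2 c^{2} + c = c + 2 c^{2}$)
$\frac{U{\left(T{\left(5,1 \right)},25 \right)}}{279} + \frac{k{\left(-27 \right)}}{2830} = - \frac{46}{3 \cdot 279} + \frac{\left(-27\right) \left(1 + 2 \left(-27\right)\right)}{2830} = \left(- \frac{46}{3}\right) \frac{1}{279} + - 27 \left(1 - 54\right) \frac{1}{2830} = - \frac{46}{837} + \left(-27\right) \left(-53\right) \frac{1}{2830} = - \frac{46}{837} + 1431 \cdot \frac{1}{2830} = - \frac{46}{837} + \frac{1431}{2830} = \frac{1067567}{2368710}$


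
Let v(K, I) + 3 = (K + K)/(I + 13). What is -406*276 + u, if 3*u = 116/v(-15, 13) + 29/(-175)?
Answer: -1588526533/14175 ≈ -1.1207e+5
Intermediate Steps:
v(K, I) = -3 + 2*K/(13 + I) (v(K, I) = -3 + (K + K)/(I + 13) = -3 + (2*K)/(13 + I) = -3 + 2*K/(13 + I))
u = -132733/14175 (u = (116/(((-39 - 3*13 + 2*(-15))/(13 + 13))) + 29/(-175))/3 = (116/(((-39 - 39 - 30)/26)) + 29*(-1/175))/3 = (116/(((1/26)*(-108))) - 29/175)/3 = (116/(-54/13) - 29/175)/3 = (116*(-13/54) - 29/175)/3 = (-754/27 - 29/175)/3 = (⅓)*(-132733/4725) = -132733/14175 ≈ -9.3639)
-406*276 + u = -406*276 - 132733/14175 = -112056 - 132733/14175 = -1588526533/14175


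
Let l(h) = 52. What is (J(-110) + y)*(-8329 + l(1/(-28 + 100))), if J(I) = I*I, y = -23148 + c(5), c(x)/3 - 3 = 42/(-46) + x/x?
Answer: 2101455807/23 ≈ 9.1368e+7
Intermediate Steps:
c(x) = 213/23 (c(x) = 9 + 3*(42/(-46) + x/x) = 9 + 3*(42*(-1/46) + 1) = 9 + 3*(-21/23 + 1) = 9 + 3*(2/23) = 9 + 6/23 = 213/23)
y = -532191/23 (y = -23148 + 213/23 = -532191/23 ≈ -23139.)
J(I) = I**2
(J(-110) + y)*(-8329 + l(1/(-28 + 100))) = ((-110)**2 - 532191/23)*(-8329 + 52) = (12100 - 532191/23)*(-8277) = -253891/23*(-8277) = 2101455807/23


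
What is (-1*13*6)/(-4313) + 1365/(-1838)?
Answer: -5743881/7927294 ≈ -0.72457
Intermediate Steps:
(-1*13*6)/(-4313) + 1365/(-1838) = -13*6*(-1/4313) + 1365*(-1/1838) = -78*(-1/4313) - 1365/1838 = 78/4313 - 1365/1838 = -5743881/7927294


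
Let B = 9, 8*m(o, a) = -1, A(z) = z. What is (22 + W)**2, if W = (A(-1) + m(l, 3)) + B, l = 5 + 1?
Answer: 57121/64 ≈ 892.52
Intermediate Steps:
l = 6
m(o, a) = -1/8 (m(o, a) = (1/8)*(-1) = -1/8)
W = 63/8 (W = (-1 - 1/8) + 9 = -9/8 + 9 = 63/8 ≈ 7.8750)
(22 + W)**2 = (22 + 63/8)**2 = (239/8)**2 = 57121/64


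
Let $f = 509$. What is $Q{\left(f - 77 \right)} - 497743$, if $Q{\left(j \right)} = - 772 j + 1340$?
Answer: $-829907$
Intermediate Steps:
$Q{\left(j \right)} = 1340 - 772 j$
$Q{\left(f - 77 \right)} - 497743 = \left(1340 - 772 \left(509 - 77\right)\right) - 497743 = \left(1340 - 333504\right) - 497743 = -332164 - 497743 = -829907$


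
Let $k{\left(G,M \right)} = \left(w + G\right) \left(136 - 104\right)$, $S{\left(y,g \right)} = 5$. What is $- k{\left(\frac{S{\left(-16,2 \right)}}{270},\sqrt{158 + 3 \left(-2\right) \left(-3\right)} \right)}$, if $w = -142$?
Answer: $\frac{122672}{27} \approx 4543.4$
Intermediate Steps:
$k{\left(G,M \right)} = -4544 + 32 G$ ($k{\left(G,M \right)} = \left(-142 + G\right) \left(136 - 104\right) = \left(-142 + G\right) 32 = -4544 + 32 G$)
$- k{\left(\frac{S{\left(-16,2 \right)}}{270},\sqrt{158 + 3 \left(-2\right) \left(-3\right)} \right)} = - (-4544 + 32 \cdot \frac{5}{270}) = - (-4544 + 32 \cdot 5 \cdot \frac{1}{270}) = - (-4544 + 32 \cdot \frac{1}{54}) = - (-4544 + \frac{16}{27}) = \left(-1\right) \left(- \frac{122672}{27}\right) = \frac{122672}{27}$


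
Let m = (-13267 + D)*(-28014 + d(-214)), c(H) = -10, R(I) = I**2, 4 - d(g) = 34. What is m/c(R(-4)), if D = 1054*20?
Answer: 109553886/5 ≈ 2.1911e+7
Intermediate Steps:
d(g) = -30 (d(g) = 4 - 1*34 = 4 - 34 = -30)
D = 21080
m = -219107772 (m = (-13267 + 21080)*(-28014 - 30) = 7813*(-28044) = -219107772)
m/c(R(-4)) = -219107772/(-10) = -219107772*(-1/10) = 109553886/5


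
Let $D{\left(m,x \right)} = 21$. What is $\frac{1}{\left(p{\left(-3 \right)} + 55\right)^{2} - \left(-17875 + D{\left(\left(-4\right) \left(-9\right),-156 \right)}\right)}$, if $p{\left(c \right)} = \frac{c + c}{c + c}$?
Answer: $\frac{1}{20990} \approx 4.7642 \cdot 10^{-5}$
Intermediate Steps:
$p{\left(c \right)} = 1$ ($p{\left(c \right)} = \frac{2 c}{2 c} = 2 c \frac{1}{2 c} = 1$)
$\frac{1}{\left(p{\left(-3 \right)} + 55\right)^{2} - \left(-17875 + D{\left(\left(-4\right) \left(-9\right),-156 \right)}\right)} = \frac{1}{\left(1 + 55\right)^{2} - -17854} = \frac{1}{56^{2} + \left(\left(-24696 - 21\right) + 42571\right)} = \frac{1}{3136 + \left(-24717 + 42571\right)} = \frac{1}{3136 + 17854} = \frac{1}{20990}$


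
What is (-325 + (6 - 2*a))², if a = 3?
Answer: 105625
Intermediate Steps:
(-325 + (6 - 2*a))² = (-325 + (6 - 2*3))² = (-325 + (6 - 6))² = (-325 + 0)² = (-325)² = 105625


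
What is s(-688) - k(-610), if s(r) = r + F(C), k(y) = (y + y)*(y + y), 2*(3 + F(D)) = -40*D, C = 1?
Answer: -1489111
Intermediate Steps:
F(D) = -3 - 20*D (F(D) = -3 + (-40*D)/2 = -3 - 20*D)
k(y) = 4*y² (k(y) = (2*y)*(2*y) = 4*y²)
s(r) = -23 + r (s(r) = r + (-3 - 20*1) = r + (-3 - 20) = r - 23 = -23 + r)
s(-688) - k(-610) = (-23 - 688) - 4*(-610)² = -711 - 4*372100 = -711 - 1*1488400 = -711 - 1488400 = -1489111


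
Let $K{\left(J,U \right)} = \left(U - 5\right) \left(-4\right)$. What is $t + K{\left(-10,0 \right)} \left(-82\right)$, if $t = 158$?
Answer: $-1482$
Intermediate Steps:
$K{\left(J,U \right)} = 20 - 4 U$ ($K{\left(J,U \right)} = \left(-5 + U\right) \left(-4\right) = 20 - 4 U$)
$t + K{\left(-10,0 \right)} \left(-82\right) = 158 + \left(20 - 0\right) \left(-82\right) = 158 + \left(20 + 0\right) \left(-82\right) = 158 + 20 \left(-82\right) = 158 - 1640 = -1482$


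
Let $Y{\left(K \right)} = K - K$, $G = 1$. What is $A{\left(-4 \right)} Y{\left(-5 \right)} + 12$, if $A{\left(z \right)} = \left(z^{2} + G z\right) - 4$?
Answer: $12$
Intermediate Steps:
$A{\left(z \right)} = -4 + z + z^{2}$ ($A{\left(z \right)} = \left(z^{2} + 1 z\right) - 4 = \left(z^{2} + z\right) - 4 = \left(z + z^{2}\right) - 4 = -4 + z + z^{2}$)
$Y{\left(K \right)} = 0$
$A{\left(-4 \right)} Y{\left(-5 \right)} + 12 = \left(-4 - 4 + \left(-4\right)^{2}\right) 0 + 12 = \left(-4 - 4 + 16\right) 0 + 12 = 8 \cdot 0 + 12 = 0 + 12 = 12$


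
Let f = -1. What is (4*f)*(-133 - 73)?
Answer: 824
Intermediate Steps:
(4*f)*(-133 - 73) = (4*(-1))*(-133 - 73) = -4*(-206) = 824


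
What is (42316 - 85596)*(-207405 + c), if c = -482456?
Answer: 29857184080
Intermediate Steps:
(42316 - 85596)*(-207405 + c) = (42316 - 85596)*(-207405 - 482456) = -43280*(-689861) = 29857184080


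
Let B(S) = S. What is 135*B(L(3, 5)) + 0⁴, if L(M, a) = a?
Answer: 675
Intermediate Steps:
135*B(L(3, 5)) + 0⁴ = 135*5 + 0⁴ = 675 + 0 = 675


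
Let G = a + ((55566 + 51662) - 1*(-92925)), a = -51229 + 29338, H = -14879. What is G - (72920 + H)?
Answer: 120221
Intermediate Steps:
a = -21891
G = 178262 (G = -21891 + ((55566 + 51662) - 1*(-92925)) = -21891 + (107228 + 92925) = -21891 + 200153 = 178262)
G - (72920 + H) = 178262 - (72920 - 14879) = 178262 - 1*58041 = 178262 - 58041 = 120221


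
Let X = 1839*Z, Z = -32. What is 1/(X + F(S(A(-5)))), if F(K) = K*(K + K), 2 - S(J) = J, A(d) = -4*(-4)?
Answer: -1/58456 ≈ -1.7107e-5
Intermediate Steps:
X = -58848 (X = 1839*(-32) = -58848)
A(d) = 16
S(J) = 2 - J
F(K) = 2*K² (F(K) = K*(2*K) = 2*K²)
1/(X + F(S(A(-5)))) = 1/(-58848 + 2*(2 - 1*16)²) = 1/(-58848 + 2*(2 - 16)²) = 1/(-58848 + 2*(-14)²) = 1/(-58848 + 2*196) = 1/(-58848 + 392) = 1/(-58456) = -1/58456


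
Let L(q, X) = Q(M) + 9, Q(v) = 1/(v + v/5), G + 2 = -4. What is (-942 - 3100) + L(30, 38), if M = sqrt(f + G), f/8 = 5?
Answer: -4033 + 5*sqrt(34)/204 ≈ -4032.9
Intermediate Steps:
G = -6 (G = -2 - 4 = -6)
f = 40 (f = 8*5 = 40)
M = sqrt(34) (M = sqrt(40 - 6) = sqrt(34) ≈ 5.8309)
Q(v) = 5/(6*v) (Q(v) = 1/(v + v*(1/5)) = 1/(v + v/5) = 1/(6*v/5) = 5/(6*v))
L(q, X) = 9 + 5*sqrt(34)/204 (L(q, X) = 5/(6*(sqrt(34))) + 9 = 5*(sqrt(34)/34)/6 + 9 = 5*sqrt(34)/204 + 9 = 9 + 5*sqrt(34)/204)
(-942 - 3100) + L(30, 38) = (-942 - 3100) + (9 + 5*sqrt(34)/204) = -4042 + (9 + 5*sqrt(34)/204) = -4033 + 5*sqrt(34)/204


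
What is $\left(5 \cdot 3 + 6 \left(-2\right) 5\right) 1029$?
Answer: $-46305$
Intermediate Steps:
$\left(5 \cdot 3 + 6 \left(-2\right) 5\right) 1029 = \left(15 - 60\right) 1029 = \left(-45\right) 1029 = -46305$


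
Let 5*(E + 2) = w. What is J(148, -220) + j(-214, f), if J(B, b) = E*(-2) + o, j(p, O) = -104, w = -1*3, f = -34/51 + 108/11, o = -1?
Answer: -499/5 ≈ -99.800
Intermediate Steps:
f = 302/33 (f = -34*1/51 + 108*(1/11) = -⅔ + 108/11 = 302/33 ≈ 9.1515)
w = -3
E = -13/5 (E = -2 + (⅕)*(-3) = -2 - ⅗ = -13/5 ≈ -2.6000)
J(B, b) = 21/5 (J(B, b) = -13/5*(-2) - 1 = 26/5 - 1 = 21/5)
J(148, -220) + j(-214, f) = 21/5 - 104 = -499/5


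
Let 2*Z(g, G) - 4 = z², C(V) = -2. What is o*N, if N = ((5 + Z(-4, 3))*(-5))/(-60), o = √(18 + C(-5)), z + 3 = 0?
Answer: 23/6 ≈ 3.8333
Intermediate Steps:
z = -3 (z = -3 + 0 = -3)
Z(g, G) = 13/2 (Z(g, G) = 2 + (½)*(-3)² = 2 + (½)*9 = 2 + 9/2 = 13/2)
o = 4 (o = √(18 - 2) = √16 = 4)
N = 23/24 (N = ((5 + 13/2)*(-5))/(-60) = ((23/2)*(-5))*(-1/60) = -115/2*(-1/60) = 23/24 ≈ 0.95833)
o*N = 4*(23/24) = 23/6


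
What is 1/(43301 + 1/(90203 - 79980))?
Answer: 10223/442666124 ≈ 2.3094e-5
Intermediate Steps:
1/(43301 + 1/(90203 - 79980)) = 1/(43301 + 1/10223) = 1/(442666124/10223) = 10223/442666124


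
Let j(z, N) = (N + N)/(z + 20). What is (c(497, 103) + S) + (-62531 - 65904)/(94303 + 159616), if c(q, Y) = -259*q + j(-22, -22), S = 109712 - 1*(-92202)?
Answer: 18590043312/253919 ≈ 73213.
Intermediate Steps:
S = 201914 (S = 109712 + 92202 = 201914)
j(z, N) = 2*N/(20 + z) (j(z, N) = (2*N)/(20 + z) = 2*N/(20 + z))
c(q, Y) = 22 - 259*q (c(q, Y) = -259*q + 2*(-22)/(20 - 22) = -259*q + 2*(-22)/(-2) = -259*q + 2*(-22)*(-1/2) = -259*q + 22 = 22 - 259*q)
(c(497, 103) + S) + (-62531 - 65904)/(94303 + 159616) = ((22 - 259*497) + 201914) + (-62531 - 65904)/(94303 + 159616) = ((22 - 128723) + 201914) - 128435/253919 = (-128701 + 201914) - 128435*1/253919 = 73213 - 128435/253919 = 18590043312/253919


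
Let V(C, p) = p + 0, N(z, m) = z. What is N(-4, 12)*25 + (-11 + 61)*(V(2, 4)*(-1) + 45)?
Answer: 1950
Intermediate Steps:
V(C, p) = p
N(-4, 12)*25 + (-11 + 61)*(V(2, 4)*(-1) + 45) = -4*25 + (-11 + 61)*(4*(-1) + 45) = -100 + 50*(-4 + 45) = -100 + 50*41 = -100 + 2050 = 1950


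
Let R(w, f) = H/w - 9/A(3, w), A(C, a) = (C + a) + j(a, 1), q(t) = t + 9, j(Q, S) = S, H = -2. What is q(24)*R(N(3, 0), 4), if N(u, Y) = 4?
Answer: -429/8 ≈ -53.625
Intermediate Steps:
q(t) = 9 + t
A(C, a) = 1 + C + a (A(C, a) = (C + a) + 1 = 1 + C + a)
R(w, f) = -9/(4 + w) - 2/w (R(w, f) = -2/w - 9/(1 + 3 + w) = -2/w - 9/(4 + w) = -9/(4 + w) - 2/w)
q(24)*R(N(3, 0), 4) = (9 + 24)*((-8 - 11*4)/(4*(4 + 4))) = 33*((1/4)*(-8 - 44)/8) = 33*((1/4)*(1/8)*(-52)) = 33*(-13/8) = -429/8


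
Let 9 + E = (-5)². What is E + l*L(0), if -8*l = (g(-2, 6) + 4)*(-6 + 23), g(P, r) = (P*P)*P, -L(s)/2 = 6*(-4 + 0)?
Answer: 424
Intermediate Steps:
L(s) = 48 (L(s) = -12*(-4 + 0) = -12*(-4) = -2*(-24) = 48)
E = 16 (E = -9 + (-5)² = -9 + 25 = 16)
g(P, r) = P³ (g(P, r) = P²*P = P³)
l = 17/2 (l = -((-2)³ + 4)*(-6 + 23)/8 = -(-8 + 4)*17/8 = -(-1)*17/2 = -⅛*(-68) = 17/2 ≈ 8.5000)
E + l*L(0) = 16 + (17/2)*48 = 16 + 408 = 424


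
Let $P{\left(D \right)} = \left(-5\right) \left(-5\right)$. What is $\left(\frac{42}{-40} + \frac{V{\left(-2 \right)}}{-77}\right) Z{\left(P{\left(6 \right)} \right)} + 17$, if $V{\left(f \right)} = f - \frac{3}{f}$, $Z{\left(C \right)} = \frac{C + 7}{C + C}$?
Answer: $\frac{157197}{9625} \approx 16.332$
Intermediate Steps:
$P{\left(D \right)} = 25$
$Z{\left(C \right)} = \frac{7 + C}{2 C}$
$\left(\frac{42}{-40} + \frac{V{\left(-2 \right)}}{-77}\right) Z{\left(P{\left(6 \right)} \right)} + 17 = \left(\frac{42}{-40} + \frac{-2 - \frac{3}{-2}}{-77}\right) \frac{7 + 25}{2 \cdot 25} + 17 = \left(42 \left(- \frac{1}{40}\right) + \left(-2 - - \frac{3}{2}\right) \left(- \frac{1}{77}\right)\right) \frac{1}{2} \cdot \frac{1}{25} \cdot 32 + 17 = \left(- \frac{21}{20} + \left(-2 + \frac{3}{2}\right) \left(- \frac{1}{77}\right)\right) \frac{16}{25} + 17 = \left(- \frac{21}{20} - - \frac{1}{154}\right) \frac{16}{25} + 17 = \left(- \frac{21}{20} + \frac{1}{154}\right) \frac{16}{25} + 17 = \left(- \frac{1607}{1540}\right) \frac{16}{25} + 17 = - \frac{6428}{9625} + 17 = \frac{157197}{9625}$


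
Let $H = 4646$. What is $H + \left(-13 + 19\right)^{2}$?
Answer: $4682$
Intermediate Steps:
$H + \left(-13 + 19\right)^{2} = 4646 + \left(-13 + 19\right)^{2} = 4646 + 6^{2} = 4646 + 36 = 4682$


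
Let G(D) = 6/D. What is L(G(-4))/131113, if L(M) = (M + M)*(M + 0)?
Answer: 9/262226 ≈ 3.4322e-5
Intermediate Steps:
L(M) = 2*M² (L(M) = (2*M)*M = 2*M²)
L(G(-4))/131113 = (2*(6/(-4))²)/131113 = (2*(6*(-¼))²)*(1/131113) = (2*(-3/2)²)*(1/131113) = (2*(9/4))*(1/131113) = (9/2)*(1/131113) = 9/262226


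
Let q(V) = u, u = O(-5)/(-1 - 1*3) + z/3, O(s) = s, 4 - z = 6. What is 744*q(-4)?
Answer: 434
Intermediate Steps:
z = -2 (z = 4 - 1*6 = 4 - 6 = -2)
u = 7/12 (u = -5/(-1 - 1*3) - 2/3 = -5/(-1 - 3) - 2*⅓ = -5/(-4) - ⅔ = -5*(-¼) - ⅔ = 5/4 - ⅔ = 7/12 ≈ 0.58333)
q(V) = 7/12
744*q(-4) = 744*(7/12) = 434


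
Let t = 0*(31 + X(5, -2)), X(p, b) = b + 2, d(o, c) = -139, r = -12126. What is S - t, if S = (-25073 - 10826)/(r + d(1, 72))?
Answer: 35899/12265 ≈ 2.9269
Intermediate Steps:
X(p, b) = 2 + b
S = 35899/12265 (S = (-25073 - 10826)/(-12126 - 139) = -35899/(-12265) = -35899*(-1/12265) = 35899/12265 ≈ 2.9269)
t = 0 (t = 0*(31 + (2 - 2)) = 0*(31 + 0) = 0*31 = 0)
S - t = 35899/12265 - 1*0 = 35899/12265 + 0 = 35899/12265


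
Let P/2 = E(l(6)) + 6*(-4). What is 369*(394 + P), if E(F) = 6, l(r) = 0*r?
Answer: 132102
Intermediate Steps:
l(r) = 0
P = -36 (P = 2*(6 + 6*(-4)) = 2*(6 - 24) = 2*(-18) = -36)
369*(394 + P) = 369*(394 - 36) = 369*358 = 132102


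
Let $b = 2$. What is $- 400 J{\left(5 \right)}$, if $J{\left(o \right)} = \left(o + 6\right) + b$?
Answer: $-5200$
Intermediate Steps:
$J{\left(o \right)} = 8 + o$ ($J{\left(o \right)} = \left(o + 6\right) + 2 = \left(6 + o\right) + 2 = 8 + o$)
$- 400 J{\left(5 \right)} = - 400 \left(8 + 5\right) = \left(-400\right) 13 = -5200$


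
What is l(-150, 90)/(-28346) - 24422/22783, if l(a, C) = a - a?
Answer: -24422/22783 ≈ -1.0719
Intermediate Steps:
l(a, C) = 0
l(-150, 90)/(-28346) - 24422/22783 = 0/(-28346) - 24422/22783 = 0*(-1/28346) - 24422*1/22783 = 0 - 24422/22783 = -24422/22783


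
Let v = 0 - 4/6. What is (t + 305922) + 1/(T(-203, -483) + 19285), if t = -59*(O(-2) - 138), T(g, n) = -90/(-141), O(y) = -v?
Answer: 853919425591/2719275 ≈ 3.1402e+5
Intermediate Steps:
v = -2/3 (v = 0 - 4/6 = 0 - 1*2/3 = 0 - 2/3 = -2/3 ≈ -0.66667)
O(y) = 2/3 (O(y) = -1*(-2/3) = 2/3)
T(g, n) = 30/47 (T(g, n) = -90*(-1/141) = 30/47)
t = 24308/3 (t = -59*(2/3 - 138) = -59*(-412/3) = 24308/3 ≈ 8102.7)
(t + 305922) + 1/(T(-203, -483) + 19285) = (24308/3 + 305922) + 1/(30/47 + 19285) = 942074/3 + 1/(906425/47) = 942074/3 + 47/906425 = 853919425591/2719275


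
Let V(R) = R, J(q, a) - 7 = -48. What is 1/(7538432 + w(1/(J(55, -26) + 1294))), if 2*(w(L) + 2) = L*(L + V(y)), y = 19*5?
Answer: 1570009/11835403005388 ≈ 1.3265e-7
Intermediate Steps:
J(q, a) = -41 (J(q, a) = 7 - 48 = -41)
y = 95
w(L) = -2 + L*(95 + L)/2 (w(L) = -2 + (L*(L + 95))/2 = -2 + (L*(95 + L))/2 = -2 + L*(95 + L)/2)
1/(7538432 + w(1/(J(55, -26) + 1294))) = 1/(7538432 + (-2 + (1/(-41 + 1294))**2/2 + 95/(2*(-41 + 1294)))) = 1/(7538432 + (-2 + (1/1253)**2/2 + (95/2)/1253)) = 1/(7538432 + (-2 + (1/1253)**2/2 + (95/2)*(1/1253))) = 1/(7538432 + (-2 + (1/2)*(1/1570009) + 95/2506)) = 1/(7538432 + (-2 + 1/3140018 + 95/2506)) = 1/(7538432 - 3080500/1570009) = 1/(11835403005388/1570009) = 1570009/11835403005388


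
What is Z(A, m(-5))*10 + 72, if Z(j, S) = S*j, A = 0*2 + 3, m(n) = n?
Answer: -78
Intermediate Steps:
A = 3 (A = 0 + 3 = 3)
Z(A, m(-5))*10 + 72 = -5*3*10 + 72 = -15*10 + 72 = -150 + 72 = -78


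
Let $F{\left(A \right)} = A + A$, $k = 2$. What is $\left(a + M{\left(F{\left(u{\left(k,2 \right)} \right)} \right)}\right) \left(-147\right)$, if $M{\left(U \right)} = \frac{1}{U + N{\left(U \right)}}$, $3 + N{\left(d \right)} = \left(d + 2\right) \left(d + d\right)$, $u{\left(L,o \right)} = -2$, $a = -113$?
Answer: $\frac{49784}{3} \approx 16595.0$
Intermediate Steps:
$F{\left(A \right)} = 2 A$
$N{\left(d \right)} = -3 + 2 d \left(2 + d\right)$ ($N{\left(d \right)} = -3 + \left(d + 2\right) \left(d + d\right) = -3 + \left(2 + d\right) 2 d = -3 + 2 d \left(2 + d\right)$)
$M{\left(U \right)} = \frac{1}{-3 + 2 U^{2} + 5 U}$ ($M{\left(U \right)} = \frac{1}{U + \left(-3 + 2 U^{2} + 4 U\right)} = \frac{1}{-3 + 2 U^{2} + 5 U}$)
$\left(a + M{\left(F{\left(u{\left(k,2 \right)} \right)} \right)}\right) \left(-147\right) = \left(-113 + \frac{1}{-3 + 2 \left(2 \left(-2\right)\right)^{2} + 5 \cdot 2 \left(-2\right)}\right) \left(-147\right) = \left(-113 + \frac{1}{-3 + 2 \left(-4\right)^{2} + 5 \left(-4\right)}\right) \left(-147\right) = \left(-113 + \frac{1}{-3 + 2 \cdot 16 - 20}\right) \left(-147\right) = \left(-113 + \frac{1}{-3 + 32 - 20}\right) \left(-147\right) = \left(-113 + \frac{1}{9}\right) \left(-147\right) = \left(- \frac{1016}{9}\right) \left(-147\right) = \frac{49784}{3}$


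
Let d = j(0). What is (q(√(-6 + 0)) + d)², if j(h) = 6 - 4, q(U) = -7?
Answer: 25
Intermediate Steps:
j(h) = 2
d = 2
(q(√(-6 + 0)) + d)² = (-7 + 2)² = (-5)² = 25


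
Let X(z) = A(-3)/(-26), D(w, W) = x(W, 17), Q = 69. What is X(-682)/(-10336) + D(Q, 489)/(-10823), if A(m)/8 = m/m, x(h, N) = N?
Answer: -560241/363566216 ≈ -0.0015410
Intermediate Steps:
D(w, W) = 17
A(m) = 8 (A(m) = 8*(m/m) = 8*1 = 8)
X(z) = -4/13 (X(z) = 8/(-26) = -1/26*8 = -4/13)
X(-682)/(-10336) + D(Q, 489)/(-10823) = -4/13/(-10336) + 17/(-10823) = -4/13*(-1/10336) + 17*(-1/10823) = 1/33592 - 17/10823 = -560241/363566216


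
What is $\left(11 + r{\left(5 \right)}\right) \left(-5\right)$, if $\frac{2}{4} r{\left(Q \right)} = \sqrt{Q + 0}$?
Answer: $-55 - 10 \sqrt{5} \approx -77.361$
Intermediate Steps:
$r{\left(Q \right)} = 2 \sqrt{Q}$ ($r{\left(Q \right)} = 2 \sqrt{Q + 0} = 2 \sqrt{Q}$)
$\left(11 + r{\left(5 \right)}\right) \left(-5\right) = \left(11 + 2 \sqrt{5}\right) \left(-5\right) = -55 - 10 \sqrt{5}$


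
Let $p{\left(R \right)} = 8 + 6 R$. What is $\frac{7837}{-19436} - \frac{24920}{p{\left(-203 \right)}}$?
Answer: $\frac{47486235}{2351756} \approx 20.192$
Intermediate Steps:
$\frac{7837}{-19436} - \frac{24920}{p{\left(-203 \right)}} = \frac{7837}{-19436} - \frac{24920}{8 + 6 \left(-203\right)} = 7837 \left(- \frac{1}{19436}\right) - \frac{24920}{8 - 1218} = - \frac{7837}{19436} - \frac{24920}{-1210} = - \frac{7837}{19436} - - \frac{2492}{121} = - \frac{7837}{19436} + \frac{2492}{121} = \frac{47486235}{2351756}$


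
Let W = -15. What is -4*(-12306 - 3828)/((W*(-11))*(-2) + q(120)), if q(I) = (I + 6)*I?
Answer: 10756/2465 ≈ 4.3635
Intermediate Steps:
q(I) = I*(6 + I) (q(I) = (6 + I)*I = I*(6 + I))
-4*(-12306 - 3828)/((W*(-11))*(-2) + q(120)) = -4*(-12306 - 3828)/(-15*(-11)*(-2) + 120*(6 + 120)) = -(-64536)/(165*(-2) + 120*126) = -(-64536)/(-330 + 15120) = -(-64536)/14790 = -4*(-2689/2465) = 10756/2465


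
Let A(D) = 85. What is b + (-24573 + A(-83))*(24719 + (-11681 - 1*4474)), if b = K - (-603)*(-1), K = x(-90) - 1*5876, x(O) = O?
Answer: -209721801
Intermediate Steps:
K = -5966 (K = -90 - 1*5876 = -90 - 5876 = -5966)
b = -6569 (b = -5966 - (-603)*(-1) = -5966 - 1*603 = -5966 - 603 = -6569)
b + (-24573 + A(-83))*(24719 + (-11681 - 1*4474)) = -6569 + (-24573 + 85)*(24719 + (-11681 - 1*4474)) = -6569 - 24488*(24719 + (-11681 - 4474)) = -6569 - 24488*(24719 - 16155) = -6569 - 24488*8564 = -6569 - 209715232 = -209721801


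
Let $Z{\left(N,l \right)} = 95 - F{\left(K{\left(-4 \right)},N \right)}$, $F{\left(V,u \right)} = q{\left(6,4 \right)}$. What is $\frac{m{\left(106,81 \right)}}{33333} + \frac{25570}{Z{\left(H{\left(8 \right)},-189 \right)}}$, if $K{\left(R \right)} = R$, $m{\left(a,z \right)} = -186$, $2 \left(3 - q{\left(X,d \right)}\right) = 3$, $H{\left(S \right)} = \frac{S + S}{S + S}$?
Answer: $\frac{568204946}{2077757} \approx 273.47$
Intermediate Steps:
$H{\left(S \right)} = 1$ ($H{\left(S \right)} = \frac{2 S}{2 S} = 2 S \frac{1}{2 S} = 1$)
$q{\left(X,d \right)} = \frac{3}{2}$ ($q{\left(X,d \right)} = 3 - \frac{3}{2} = \frac{3}{2}$)
$F{\left(V,u \right)} = \frac{3}{2}$
$Z{\left(N,l \right)} = \frac{187}{2}$ ($Z{\left(N,l \right)} = 95 - \frac{3}{2} = \frac{187}{2}$)
$\frac{m{\left(106,81 \right)}}{33333} + \frac{25570}{Z{\left(H{\left(8 \right)},-189 \right)}} = - \frac{186}{33333} + \frac{25570}{\frac{187}{2}} = \left(-186\right) \frac{1}{33333} + 25570 \cdot \frac{2}{187} = - \frac{62}{11111} + \frac{51140}{187} = \frac{568204946}{2077757}$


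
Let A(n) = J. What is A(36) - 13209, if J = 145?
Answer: -13064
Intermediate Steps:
A(n) = 145
A(36) - 13209 = 145 - 13209 = -13064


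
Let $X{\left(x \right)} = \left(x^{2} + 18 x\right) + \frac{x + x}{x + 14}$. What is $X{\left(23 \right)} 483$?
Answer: $\frac{16874571}{37} \approx 4.5607 \cdot 10^{5}$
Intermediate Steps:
$X{\left(x \right)} = x^{2} + 18 x + \frac{2 x}{14 + x}$ ($X{\left(x \right)} = \left(x^{2} + 18 x\right) + \frac{2 x}{14 + x} = x^{2} + 18 x + \frac{2 x}{14 + x}$)
$X{\left(23 \right)} 483 = \frac{23 \left(254 + 23^{2} + 32 \cdot 23\right)}{14 + 23} \cdot 483 = \frac{23 \left(254 + 529 + 736\right)}{37} \cdot 483 = 23 \cdot \frac{1}{37} \cdot 1519 \cdot 483 = \frac{34937}{37} \cdot 483 = \frac{16874571}{37}$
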